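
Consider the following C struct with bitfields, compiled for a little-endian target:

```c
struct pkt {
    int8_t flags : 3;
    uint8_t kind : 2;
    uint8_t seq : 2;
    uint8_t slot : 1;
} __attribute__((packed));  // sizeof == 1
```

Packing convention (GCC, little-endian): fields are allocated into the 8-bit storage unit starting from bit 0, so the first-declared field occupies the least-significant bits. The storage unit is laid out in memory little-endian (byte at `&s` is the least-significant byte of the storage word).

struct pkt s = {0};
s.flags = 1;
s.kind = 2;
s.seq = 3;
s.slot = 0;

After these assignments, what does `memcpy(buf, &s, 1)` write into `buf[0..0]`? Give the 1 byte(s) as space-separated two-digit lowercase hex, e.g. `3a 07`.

71

flags (3b) val=1 bits=0x1 at bit 0: 0x01
kind (2b) val=2 bits=0x2 at bit 3: 0x11
seq (2b) val=3 bits=0x3 at bit 5: 0x71
slot (1b) val=0 bits=0x0 at bit 7: 0x71
word = 0x71 → little-endian bytes:
  [0]=0x71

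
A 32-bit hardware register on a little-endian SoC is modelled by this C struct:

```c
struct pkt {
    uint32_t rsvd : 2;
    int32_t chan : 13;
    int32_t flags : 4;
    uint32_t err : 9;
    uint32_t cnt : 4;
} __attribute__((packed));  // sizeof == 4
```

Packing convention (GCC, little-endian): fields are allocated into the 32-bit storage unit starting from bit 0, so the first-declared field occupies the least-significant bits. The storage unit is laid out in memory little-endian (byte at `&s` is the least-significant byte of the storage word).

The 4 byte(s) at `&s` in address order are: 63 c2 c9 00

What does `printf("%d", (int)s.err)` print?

[0]=0x63 [1]=0xc2 [2]=0xc9 [3]=0x00 (little-endian) → word 0x00c9c263
rsvd [0+:2] = (word>>0) & 0x3 = 3
chan [2+:13] = (word>>2) & 0x1fff = 4248
flags [15+:4] = (word>>15) & 0xf = 3
err [19+:9] = (word>>19) & 0x1ff = 25  ←
cnt [28+:4] = (word>>28) & 0xf = 0

25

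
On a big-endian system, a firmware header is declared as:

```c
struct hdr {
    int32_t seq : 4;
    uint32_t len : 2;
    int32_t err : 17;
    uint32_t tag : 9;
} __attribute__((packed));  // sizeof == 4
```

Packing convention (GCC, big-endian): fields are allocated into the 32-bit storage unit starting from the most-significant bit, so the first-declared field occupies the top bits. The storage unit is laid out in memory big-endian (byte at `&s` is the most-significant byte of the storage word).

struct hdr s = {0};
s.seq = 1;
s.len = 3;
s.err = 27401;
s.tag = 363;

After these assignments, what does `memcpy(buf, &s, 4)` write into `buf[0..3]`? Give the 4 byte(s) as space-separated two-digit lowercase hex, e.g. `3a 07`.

1c d6 13 6b

seq:4 = 1 → 0x1 << 28 → word 0x10000000
len:2 = 3 → 0x3 << 26 → word 0x1c000000
err:17 = 27401 → 0x6b09 << 9 → word 0x1cd61200
tag:9 = 363 → 0x16b << 0 → word 0x1cd6136b
word = 0x1cd6136b → big-endian bytes:
  [0]=0x1c  [1]=0xd6  [2]=0x13  [3]=0x6b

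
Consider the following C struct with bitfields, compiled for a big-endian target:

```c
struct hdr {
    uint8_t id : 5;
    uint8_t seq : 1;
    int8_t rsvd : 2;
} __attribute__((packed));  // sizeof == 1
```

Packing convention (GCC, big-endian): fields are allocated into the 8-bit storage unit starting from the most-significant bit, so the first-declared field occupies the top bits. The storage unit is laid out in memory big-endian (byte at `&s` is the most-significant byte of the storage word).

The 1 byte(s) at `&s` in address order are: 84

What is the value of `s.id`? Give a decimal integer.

[0]=0x84 (big-endian) → word 0x84
id [3+:5] = (word>>3) & 0x1f = 16  ←
seq [2+:1] = (word>>2) & 0x1 = 1
rsvd [0+:2] = (word>>0) & 0x3 = 0

16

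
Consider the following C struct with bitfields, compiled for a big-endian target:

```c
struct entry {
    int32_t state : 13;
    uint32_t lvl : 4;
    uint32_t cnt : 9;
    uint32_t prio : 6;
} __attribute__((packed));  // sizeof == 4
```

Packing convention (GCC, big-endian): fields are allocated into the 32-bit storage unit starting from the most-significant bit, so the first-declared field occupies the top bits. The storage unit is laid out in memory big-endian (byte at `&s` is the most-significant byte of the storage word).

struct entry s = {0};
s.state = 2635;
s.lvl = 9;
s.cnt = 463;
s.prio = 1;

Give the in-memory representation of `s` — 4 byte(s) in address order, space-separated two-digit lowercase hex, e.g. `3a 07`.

52 5c f3 c1

state (13b) val=2635 bits=0xa4b at bit 19: 0x52580000
lvl (4b) val=9 bits=0x9 at bit 15: 0x525c8000
cnt (9b) val=463 bits=0x1cf at bit 6: 0x525cf3c0
prio (6b) val=1 bits=0x1 at bit 0: 0x525cf3c1
word = 0x525cf3c1 → big-endian bytes:
  [0]=0x52  [1]=0x5c  [2]=0xf3  [3]=0xc1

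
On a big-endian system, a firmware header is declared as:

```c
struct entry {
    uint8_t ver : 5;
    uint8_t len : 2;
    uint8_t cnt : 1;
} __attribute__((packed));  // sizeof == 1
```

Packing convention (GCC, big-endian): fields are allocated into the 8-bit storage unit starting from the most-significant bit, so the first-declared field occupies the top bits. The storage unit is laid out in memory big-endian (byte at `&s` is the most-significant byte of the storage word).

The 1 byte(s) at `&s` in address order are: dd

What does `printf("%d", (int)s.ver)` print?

[0]=0xdd (big-endian) → word 0xdd
ver:5 @ bit 3 → (0xdd>>3)&0x1f = 0x1b  ←
len:2 @ bit 1 → (0xdd>>1)&0x3 = 0x2
cnt:1 @ bit 0 → (0xdd>>0)&0x1 = 0x1

27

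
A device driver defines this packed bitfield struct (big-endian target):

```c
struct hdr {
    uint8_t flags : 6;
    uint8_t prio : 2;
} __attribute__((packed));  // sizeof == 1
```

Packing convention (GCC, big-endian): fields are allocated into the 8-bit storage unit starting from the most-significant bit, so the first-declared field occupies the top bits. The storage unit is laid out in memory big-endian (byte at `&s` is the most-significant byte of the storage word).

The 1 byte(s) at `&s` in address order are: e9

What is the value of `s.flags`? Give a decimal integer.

[0]=0xe9 (big-endian) → word 0xe9
flags:6 @ bit 2 → (0xe9>>2)&0x3f = 0x3a  ←
prio:2 @ bit 0 → (0xe9>>0)&0x3 = 0x1

58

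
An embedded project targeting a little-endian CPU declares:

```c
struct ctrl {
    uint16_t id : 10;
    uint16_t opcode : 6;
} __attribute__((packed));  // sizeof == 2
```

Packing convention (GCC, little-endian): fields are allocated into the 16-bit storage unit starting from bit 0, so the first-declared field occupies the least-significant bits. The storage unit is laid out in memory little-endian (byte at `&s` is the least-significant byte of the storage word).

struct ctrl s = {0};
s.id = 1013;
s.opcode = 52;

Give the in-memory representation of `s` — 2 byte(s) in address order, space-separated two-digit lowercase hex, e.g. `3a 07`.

id:10 = 1013 → 0x3f5 << 0 → word 0x03f5
opcode:6 = 52 → 0x34 << 10 → word 0xd3f5
word = 0xd3f5 → little-endian bytes:
  [0]=0xf5  [1]=0xd3

f5 d3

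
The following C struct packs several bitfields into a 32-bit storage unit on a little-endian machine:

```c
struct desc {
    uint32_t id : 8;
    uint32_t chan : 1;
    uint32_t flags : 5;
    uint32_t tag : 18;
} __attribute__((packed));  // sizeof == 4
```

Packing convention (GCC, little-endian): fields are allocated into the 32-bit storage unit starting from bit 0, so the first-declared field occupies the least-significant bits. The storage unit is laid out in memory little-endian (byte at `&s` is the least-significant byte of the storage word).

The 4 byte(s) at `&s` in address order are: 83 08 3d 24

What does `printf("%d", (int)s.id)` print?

[0]=0x83 [1]=0x08 [2]=0x3d [3]=0x24 (little-endian) → word 0x243d0883
id [0+:8] = (word>>0) & 0xff = 131  ←
chan [8+:1] = (word>>8) & 0x1 = 0
flags [9+:5] = (word>>9) & 0x1f = 4
tag [14+:18] = (word>>14) & 0x3ffff = 37108

131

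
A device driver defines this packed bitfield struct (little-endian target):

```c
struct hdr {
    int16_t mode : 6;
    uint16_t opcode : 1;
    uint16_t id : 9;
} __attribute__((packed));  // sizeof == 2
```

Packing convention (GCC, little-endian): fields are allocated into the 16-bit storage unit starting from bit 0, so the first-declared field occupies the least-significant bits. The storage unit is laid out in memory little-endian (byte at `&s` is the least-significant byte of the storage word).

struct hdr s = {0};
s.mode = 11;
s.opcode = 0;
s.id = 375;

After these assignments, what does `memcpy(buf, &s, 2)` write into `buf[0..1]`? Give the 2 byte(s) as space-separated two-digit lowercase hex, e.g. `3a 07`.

8b bb

[0+:6] mode=11 & 0x3f = 0xb; word=0x000b
[6+:1] opcode=0 & 0x1 = 0x0; word=0x000b
[7+:9] id=375 & 0x1ff = 0x177; word=0xbb8b
word = 0xbb8b → little-endian bytes:
  [0]=0x8b  [1]=0xbb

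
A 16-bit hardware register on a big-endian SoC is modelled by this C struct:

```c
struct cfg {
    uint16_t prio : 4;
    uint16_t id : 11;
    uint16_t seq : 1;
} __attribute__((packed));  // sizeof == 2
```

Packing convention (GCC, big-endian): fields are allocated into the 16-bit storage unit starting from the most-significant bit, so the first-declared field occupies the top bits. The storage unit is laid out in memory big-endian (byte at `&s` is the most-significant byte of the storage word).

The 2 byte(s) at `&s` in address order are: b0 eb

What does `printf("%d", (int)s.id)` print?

117

[0]=0xb0 [1]=0xeb (big-endian) → word 0xb0eb
prio [12+:4] = (word>>12) & 0xf = 11
id [1+:11] = (word>>1) & 0x7ff = 117  ←
seq [0+:1] = (word>>0) & 0x1 = 1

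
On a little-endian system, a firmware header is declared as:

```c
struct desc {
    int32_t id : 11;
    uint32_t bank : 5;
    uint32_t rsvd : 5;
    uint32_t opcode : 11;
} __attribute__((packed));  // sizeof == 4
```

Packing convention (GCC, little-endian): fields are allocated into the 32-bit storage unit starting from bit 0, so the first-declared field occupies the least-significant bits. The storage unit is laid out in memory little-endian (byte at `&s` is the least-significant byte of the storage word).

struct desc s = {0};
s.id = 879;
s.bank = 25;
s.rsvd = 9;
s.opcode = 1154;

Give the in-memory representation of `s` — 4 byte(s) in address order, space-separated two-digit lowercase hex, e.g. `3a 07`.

6f cb 49 90

id:11 = 879 → 0x36f << 0 → word 0x0000036f
bank:5 = 25 → 0x19 << 11 → word 0x0000cb6f
rsvd:5 = 9 → 0x9 << 16 → word 0x0009cb6f
opcode:11 = 1154 → 0x482 << 21 → word 0x9049cb6f
word = 0x9049cb6f → little-endian bytes:
  [0]=0x6f  [1]=0xcb  [2]=0x49  [3]=0x90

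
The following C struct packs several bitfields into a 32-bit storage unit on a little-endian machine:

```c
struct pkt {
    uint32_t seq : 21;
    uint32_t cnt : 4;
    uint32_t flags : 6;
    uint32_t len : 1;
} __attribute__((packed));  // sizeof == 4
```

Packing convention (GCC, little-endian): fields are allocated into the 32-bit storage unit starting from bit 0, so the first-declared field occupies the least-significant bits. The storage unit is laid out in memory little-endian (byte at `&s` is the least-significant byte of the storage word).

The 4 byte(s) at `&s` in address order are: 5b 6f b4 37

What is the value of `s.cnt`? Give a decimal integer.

13

[0]=0x5b [1]=0x6f [2]=0xb4 [3]=0x37 (little-endian) → word 0x37b46f5b
seq:21 @ bit 0 → (0x37b46f5b>>0)&0x1fffff = 0x146f5b
cnt:4 @ bit 21 → (0x37b46f5b>>21)&0xf = 0xd  ←
flags:6 @ bit 25 → (0x37b46f5b>>25)&0x3f = 0x1b
len:1 @ bit 31 → (0x37b46f5b>>31)&0x1 = 0x0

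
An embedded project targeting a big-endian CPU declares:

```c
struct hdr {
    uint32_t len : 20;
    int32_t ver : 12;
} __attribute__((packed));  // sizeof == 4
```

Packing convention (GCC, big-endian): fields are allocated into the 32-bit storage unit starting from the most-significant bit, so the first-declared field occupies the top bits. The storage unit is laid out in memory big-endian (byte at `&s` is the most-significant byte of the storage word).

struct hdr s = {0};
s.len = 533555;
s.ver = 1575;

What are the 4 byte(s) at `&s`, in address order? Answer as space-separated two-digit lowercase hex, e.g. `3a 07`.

[12+:20] len=533555 & 0xfffff = 0x82433; word=0x82433000
[0+:12] ver=1575 & 0xfff = 0x627; word=0x82433627
word = 0x82433627 → big-endian bytes:
  [0]=0x82  [1]=0x43  [2]=0x36  [3]=0x27

82 43 36 27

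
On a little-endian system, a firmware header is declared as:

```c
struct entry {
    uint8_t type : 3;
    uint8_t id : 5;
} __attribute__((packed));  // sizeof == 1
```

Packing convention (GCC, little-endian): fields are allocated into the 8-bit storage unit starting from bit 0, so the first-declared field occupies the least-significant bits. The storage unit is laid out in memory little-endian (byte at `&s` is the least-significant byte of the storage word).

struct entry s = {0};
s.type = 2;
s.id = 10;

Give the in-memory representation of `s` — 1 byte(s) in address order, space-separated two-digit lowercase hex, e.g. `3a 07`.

52

[0+:3] type=2 & 0x7 = 0x2; word=0x02
[3+:5] id=10 & 0x1f = 0xa; word=0x52
word = 0x52 → little-endian bytes:
  [0]=0x52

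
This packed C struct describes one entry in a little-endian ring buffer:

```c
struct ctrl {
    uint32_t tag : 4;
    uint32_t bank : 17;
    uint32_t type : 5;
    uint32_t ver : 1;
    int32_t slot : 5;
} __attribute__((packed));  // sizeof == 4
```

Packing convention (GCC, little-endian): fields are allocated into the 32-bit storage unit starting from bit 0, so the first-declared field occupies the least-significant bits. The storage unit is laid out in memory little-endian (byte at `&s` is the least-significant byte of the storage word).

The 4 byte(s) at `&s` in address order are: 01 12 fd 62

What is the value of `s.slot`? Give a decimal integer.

12

[0]=0x01 [1]=0x12 [2]=0xfd [3]=0x62 (little-endian) → word 0x62fd1201
tag [0+:4] = (word>>0) & 0xf = 1
bank [4+:17] = (word>>4) & 0x1ffff = 119072
type [21+:5] = (word>>21) & 0x1f = 23
ver [26+:1] = (word>>26) & 0x1 = 0
slot [27+:5] = (word>>27) & 0x1f = 12  ←
slot signed 5b, MSB=0: value = 12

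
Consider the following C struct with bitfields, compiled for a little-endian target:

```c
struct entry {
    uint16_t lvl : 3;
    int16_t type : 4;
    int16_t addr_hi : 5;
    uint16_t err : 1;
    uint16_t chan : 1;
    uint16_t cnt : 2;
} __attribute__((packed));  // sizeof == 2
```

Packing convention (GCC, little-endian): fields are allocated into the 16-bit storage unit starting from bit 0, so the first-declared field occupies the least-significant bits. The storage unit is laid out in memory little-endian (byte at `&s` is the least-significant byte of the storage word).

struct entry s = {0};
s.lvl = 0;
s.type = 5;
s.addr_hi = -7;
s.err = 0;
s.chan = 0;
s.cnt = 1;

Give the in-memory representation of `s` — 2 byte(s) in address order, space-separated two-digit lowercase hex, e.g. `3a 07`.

a8 4c

[0+:3] lvl=0 & 0x7 = 0x0; word=0x0000
[3+:4] type=5 & 0xf = 0x5; word=0x0028
[7+:5] addr_hi=-7 & 0x1f = 0x19; word=0x0ca8
[12+:1] err=0 & 0x1 = 0x0; word=0x0ca8
[13+:1] chan=0 & 0x1 = 0x0; word=0x0ca8
[14+:2] cnt=1 & 0x3 = 0x1; word=0x4ca8
word = 0x4ca8 → little-endian bytes:
  [0]=0xa8  [1]=0x4c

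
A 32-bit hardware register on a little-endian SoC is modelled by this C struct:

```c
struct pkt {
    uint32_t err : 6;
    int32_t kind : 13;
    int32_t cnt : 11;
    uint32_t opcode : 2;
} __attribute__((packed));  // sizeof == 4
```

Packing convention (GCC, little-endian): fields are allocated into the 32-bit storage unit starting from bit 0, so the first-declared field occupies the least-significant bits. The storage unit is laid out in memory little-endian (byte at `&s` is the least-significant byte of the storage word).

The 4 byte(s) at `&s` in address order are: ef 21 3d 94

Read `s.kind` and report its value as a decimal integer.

[0]=0xef [1]=0x21 [2]=0x3d [3]=0x94 (little-endian) → word 0x943d21ef
err [0+:6] = (word>>0) & 0x3f = 47
kind [6+:13] = (word>>6) & 0x1fff = 5255  ←
cnt [19+:11] = (word>>19) & 0x7ff = 647
opcode [30+:2] = (word>>30) & 0x3 = 2
kind signed 13b, MSB=1: 5255 - 8192 = -2937

-2937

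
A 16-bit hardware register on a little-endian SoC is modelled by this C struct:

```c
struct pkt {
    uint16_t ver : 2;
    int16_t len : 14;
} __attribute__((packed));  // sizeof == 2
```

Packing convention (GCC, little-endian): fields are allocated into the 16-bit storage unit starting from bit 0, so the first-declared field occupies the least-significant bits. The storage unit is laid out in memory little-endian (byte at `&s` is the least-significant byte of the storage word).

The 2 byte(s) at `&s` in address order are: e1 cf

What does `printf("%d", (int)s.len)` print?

-3080

[0]=0xe1 [1]=0xcf (little-endian) → word 0xcfe1
ver:2 @ bit 0 → (0xcfe1>>0)&0x3 = 0x1
len:14 @ bit 2 → (0xcfe1>>2)&0x3fff = 0x33f8  ←
len signed 14b, MSB=1: 13304 - 16384 = -3080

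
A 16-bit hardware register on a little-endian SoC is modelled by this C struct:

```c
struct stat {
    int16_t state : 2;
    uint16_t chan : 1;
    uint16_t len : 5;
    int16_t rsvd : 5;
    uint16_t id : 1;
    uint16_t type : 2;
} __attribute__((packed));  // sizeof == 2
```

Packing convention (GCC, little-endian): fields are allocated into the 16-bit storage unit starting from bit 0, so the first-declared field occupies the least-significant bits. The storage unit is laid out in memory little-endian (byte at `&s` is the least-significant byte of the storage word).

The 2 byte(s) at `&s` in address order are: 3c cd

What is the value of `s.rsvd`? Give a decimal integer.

[0]=0x3c [1]=0xcd (little-endian) → word 0xcd3c
state [0+:2] = (word>>0) & 0x3 = 0
chan [2+:1] = (word>>2) & 0x1 = 1
len [3+:5] = (word>>3) & 0x1f = 7
rsvd [8+:5] = (word>>8) & 0x1f = 13  ←
id [13+:1] = (word>>13) & 0x1 = 0
type [14+:2] = (word>>14) & 0x3 = 3
rsvd signed 5b, MSB=0: value = 13

13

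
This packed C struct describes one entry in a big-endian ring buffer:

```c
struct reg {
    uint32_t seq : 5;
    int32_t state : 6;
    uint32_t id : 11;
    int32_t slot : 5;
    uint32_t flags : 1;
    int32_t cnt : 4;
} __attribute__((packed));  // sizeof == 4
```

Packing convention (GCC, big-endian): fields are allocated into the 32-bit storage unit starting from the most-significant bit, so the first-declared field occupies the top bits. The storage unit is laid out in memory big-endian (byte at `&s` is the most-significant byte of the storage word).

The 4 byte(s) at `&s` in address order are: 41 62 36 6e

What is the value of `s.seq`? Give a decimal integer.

[0]=0x41 [1]=0x62 [2]=0x36 [3]=0x6e (big-endian) → word 0x4162366e
seq [27+:5] = (word>>27) & 0x1f = 8  ←
state [21+:6] = (word>>21) & 0x3f = 11
id [10+:11] = (word>>10) & 0x7ff = 141
slot [5+:5] = (word>>5) & 0x1f = 19
flags [4+:1] = (word>>4) & 0x1 = 0
cnt [0+:4] = (word>>0) & 0xf = 14

8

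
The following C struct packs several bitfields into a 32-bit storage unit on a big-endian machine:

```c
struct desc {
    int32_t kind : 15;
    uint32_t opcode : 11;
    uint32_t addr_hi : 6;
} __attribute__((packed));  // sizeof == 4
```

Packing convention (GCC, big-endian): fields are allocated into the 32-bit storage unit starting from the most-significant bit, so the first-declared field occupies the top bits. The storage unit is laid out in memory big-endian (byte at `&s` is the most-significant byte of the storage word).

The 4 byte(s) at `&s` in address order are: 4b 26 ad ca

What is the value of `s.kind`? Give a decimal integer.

[0]=0x4b [1]=0x26 [2]=0xad [3]=0xca (big-endian) → word 0x4b26adca
kind [17+:15] = (word>>17) & 0x7fff = 9619  ←
opcode [6+:11] = (word>>6) & 0x7ff = 695
addr_hi [0+:6] = (word>>0) & 0x3f = 10
kind signed 15b, MSB=0: value = 9619

9619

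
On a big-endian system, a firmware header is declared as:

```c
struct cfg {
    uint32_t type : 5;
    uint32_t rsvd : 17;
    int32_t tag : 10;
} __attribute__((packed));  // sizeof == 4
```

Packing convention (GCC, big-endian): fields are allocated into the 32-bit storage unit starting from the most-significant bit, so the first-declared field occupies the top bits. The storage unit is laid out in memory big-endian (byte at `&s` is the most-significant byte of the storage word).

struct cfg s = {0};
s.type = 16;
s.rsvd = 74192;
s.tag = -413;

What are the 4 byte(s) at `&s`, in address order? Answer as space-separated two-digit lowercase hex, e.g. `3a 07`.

type:5 = 16 → 0x10 << 27 → word 0x80000000
rsvd:17 = 74192 → 0x121d0 << 10 → word 0x84874000
tag:10 = -413 → 0x263 << 0 → word 0x84874263
word = 0x84874263 → big-endian bytes:
  [0]=0x84  [1]=0x87  [2]=0x42  [3]=0x63

84 87 42 63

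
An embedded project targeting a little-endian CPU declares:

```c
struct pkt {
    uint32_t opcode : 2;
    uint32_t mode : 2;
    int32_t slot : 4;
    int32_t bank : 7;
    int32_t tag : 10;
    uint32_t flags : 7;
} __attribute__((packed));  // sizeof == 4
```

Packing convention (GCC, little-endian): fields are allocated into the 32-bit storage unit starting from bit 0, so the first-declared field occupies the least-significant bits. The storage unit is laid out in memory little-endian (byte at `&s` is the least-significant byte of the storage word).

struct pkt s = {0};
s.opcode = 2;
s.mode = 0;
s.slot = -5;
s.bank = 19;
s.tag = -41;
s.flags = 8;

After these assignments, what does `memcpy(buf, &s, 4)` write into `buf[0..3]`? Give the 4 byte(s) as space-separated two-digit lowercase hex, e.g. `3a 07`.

opcode (2b) val=2 bits=0x2 at bit 0: 0x00000002
mode (2b) val=0 bits=0x0 at bit 2: 0x00000002
slot (4b) val=-5 bits=0xb at bit 4: 0x000000b2
bank (7b) val=19 bits=0x13 at bit 8: 0x000013b2
tag (10b) val=-41 bits=0x3d7 at bit 15: 0x01eb93b2
flags (7b) val=8 bits=0x8 at bit 25: 0x11eb93b2
word = 0x11eb93b2 → little-endian bytes:
  [0]=0xb2  [1]=0x93  [2]=0xeb  [3]=0x11

b2 93 eb 11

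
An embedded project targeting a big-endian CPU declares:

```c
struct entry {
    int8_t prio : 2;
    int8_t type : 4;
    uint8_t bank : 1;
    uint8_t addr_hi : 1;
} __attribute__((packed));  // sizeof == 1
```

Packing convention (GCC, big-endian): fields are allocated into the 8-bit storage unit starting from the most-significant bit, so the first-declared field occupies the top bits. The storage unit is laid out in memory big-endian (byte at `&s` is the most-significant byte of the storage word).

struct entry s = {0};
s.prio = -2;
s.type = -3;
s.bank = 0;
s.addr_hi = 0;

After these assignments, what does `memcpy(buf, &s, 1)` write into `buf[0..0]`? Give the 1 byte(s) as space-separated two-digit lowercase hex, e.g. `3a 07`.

b4

prio:2 = -2 → 0x2 << 6 → word 0x80
type:4 = -3 → 0xd << 2 → word 0xb4
bank:1 = 0 → 0x0 << 1 → word 0xb4
addr_hi:1 = 0 → 0x0 << 0 → word 0xb4
word = 0xb4 → big-endian bytes:
  [0]=0xb4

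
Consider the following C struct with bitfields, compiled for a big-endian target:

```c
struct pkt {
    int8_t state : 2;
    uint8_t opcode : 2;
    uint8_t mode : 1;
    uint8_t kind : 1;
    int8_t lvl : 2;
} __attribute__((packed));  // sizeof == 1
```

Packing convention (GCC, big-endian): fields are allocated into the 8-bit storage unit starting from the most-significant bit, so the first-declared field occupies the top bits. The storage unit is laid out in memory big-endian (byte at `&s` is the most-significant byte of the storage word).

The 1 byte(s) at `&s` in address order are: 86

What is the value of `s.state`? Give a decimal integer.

-2

[0]=0x86 (big-endian) → word 0x86
state [6+:2] = (word>>6) & 0x3 = 2  ←
opcode [4+:2] = (word>>4) & 0x3 = 0
mode [3+:1] = (word>>3) & 0x1 = 0
kind [2+:1] = (word>>2) & 0x1 = 1
lvl [0+:2] = (word>>0) & 0x3 = 2
state signed 2b, MSB=1: 2 - 4 = -2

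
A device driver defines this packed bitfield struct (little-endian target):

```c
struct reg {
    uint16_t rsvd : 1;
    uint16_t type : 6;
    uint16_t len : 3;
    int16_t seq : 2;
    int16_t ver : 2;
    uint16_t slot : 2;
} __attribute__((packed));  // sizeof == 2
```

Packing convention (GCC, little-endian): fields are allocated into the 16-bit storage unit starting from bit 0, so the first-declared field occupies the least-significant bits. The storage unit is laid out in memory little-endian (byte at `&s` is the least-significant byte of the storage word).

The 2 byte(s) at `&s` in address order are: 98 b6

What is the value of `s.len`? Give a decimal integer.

[0]=0x98 [1]=0xb6 (little-endian) → word 0xb698
rsvd [0+:1] = (word>>0) & 0x1 = 0
type [1+:6] = (word>>1) & 0x3f = 12
len [7+:3] = (word>>7) & 0x7 = 5  ←
seq [10+:2] = (word>>10) & 0x3 = 1
ver [12+:2] = (word>>12) & 0x3 = 3
slot [14+:2] = (word>>14) & 0x3 = 2

5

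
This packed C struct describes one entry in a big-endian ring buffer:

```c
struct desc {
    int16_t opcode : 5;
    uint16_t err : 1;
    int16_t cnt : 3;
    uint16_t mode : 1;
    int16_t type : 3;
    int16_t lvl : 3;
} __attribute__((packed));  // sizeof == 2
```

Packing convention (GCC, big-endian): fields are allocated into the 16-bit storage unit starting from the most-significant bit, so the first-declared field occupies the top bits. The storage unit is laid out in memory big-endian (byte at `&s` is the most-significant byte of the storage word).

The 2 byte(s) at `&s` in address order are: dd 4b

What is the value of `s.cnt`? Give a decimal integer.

2

[0]=0xdd [1]=0x4b (big-endian) → word 0xdd4b
opcode:5 @ bit 11 → (0xdd4b>>11)&0x1f = 0x1b
err:1 @ bit 10 → (0xdd4b>>10)&0x1 = 0x1
cnt:3 @ bit 7 → (0xdd4b>>7)&0x7 = 0x2  ←
mode:1 @ bit 6 → (0xdd4b>>6)&0x1 = 0x1
type:3 @ bit 3 → (0xdd4b>>3)&0x7 = 0x1
lvl:3 @ bit 0 → (0xdd4b>>0)&0x7 = 0x3
cnt signed 3b, MSB=0: value = 2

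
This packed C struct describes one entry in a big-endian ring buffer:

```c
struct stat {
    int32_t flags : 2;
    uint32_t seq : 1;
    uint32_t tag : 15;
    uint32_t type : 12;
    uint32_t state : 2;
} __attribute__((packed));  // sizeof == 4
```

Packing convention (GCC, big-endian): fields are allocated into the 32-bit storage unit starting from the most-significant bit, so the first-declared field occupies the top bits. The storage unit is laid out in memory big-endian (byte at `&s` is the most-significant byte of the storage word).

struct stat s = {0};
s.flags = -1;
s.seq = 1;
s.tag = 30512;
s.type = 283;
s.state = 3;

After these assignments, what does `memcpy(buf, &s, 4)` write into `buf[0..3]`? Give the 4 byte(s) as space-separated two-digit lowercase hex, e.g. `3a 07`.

fd cc 04 6f

flags:2 = -1 → 0x3 << 30 → word 0xc0000000
seq:1 = 1 → 0x1 << 29 → word 0xe0000000
tag:15 = 30512 → 0x7730 << 14 → word 0xfdcc0000
type:12 = 283 → 0x11b << 2 → word 0xfdcc046c
state:2 = 3 → 0x3 << 0 → word 0xfdcc046f
word = 0xfdcc046f → big-endian bytes:
  [0]=0xfd  [1]=0xcc  [2]=0x04  [3]=0x6f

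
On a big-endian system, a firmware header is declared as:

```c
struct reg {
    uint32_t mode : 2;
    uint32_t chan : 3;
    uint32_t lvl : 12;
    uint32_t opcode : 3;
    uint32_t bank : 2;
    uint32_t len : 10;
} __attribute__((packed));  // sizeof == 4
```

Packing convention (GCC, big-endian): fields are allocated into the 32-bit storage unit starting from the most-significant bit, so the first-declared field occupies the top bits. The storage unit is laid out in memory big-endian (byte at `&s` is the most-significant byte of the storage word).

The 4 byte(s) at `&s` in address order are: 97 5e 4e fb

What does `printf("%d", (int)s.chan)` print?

2

[0]=0x97 [1]=0x5e [2]=0x4e [3]=0xfb (big-endian) → word 0x975e4efb
mode:2 @ bit 30 → (0x975e4efb>>30)&0x3 = 0x2
chan:3 @ bit 27 → (0x975e4efb>>27)&0x7 = 0x2  ←
lvl:12 @ bit 15 → (0x975e4efb>>15)&0xfff = 0xebc
opcode:3 @ bit 12 → (0x975e4efb>>12)&0x7 = 0x4
bank:2 @ bit 10 → (0x975e4efb>>10)&0x3 = 0x3
len:10 @ bit 0 → (0x975e4efb>>0)&0x3ff = 0x2fb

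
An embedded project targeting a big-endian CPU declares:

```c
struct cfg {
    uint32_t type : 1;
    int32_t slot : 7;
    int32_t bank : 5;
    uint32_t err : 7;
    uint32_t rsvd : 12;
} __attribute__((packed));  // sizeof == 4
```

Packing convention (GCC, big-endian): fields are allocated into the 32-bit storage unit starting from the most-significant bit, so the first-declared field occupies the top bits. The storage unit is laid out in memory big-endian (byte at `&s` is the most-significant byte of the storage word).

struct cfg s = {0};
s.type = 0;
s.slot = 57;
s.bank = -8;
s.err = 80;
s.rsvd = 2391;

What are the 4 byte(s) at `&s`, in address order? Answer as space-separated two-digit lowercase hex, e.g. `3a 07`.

type (1b) val=0 bits=0x0 at bit 31: 0x00000000
slot (7b) val=57 bits=0x39 at bit 24: 0x39000000
bank (5b) val=-8 bits=0x18 at bit 19: 0x39c00000
err (7b) val=80 bits=0x50 at bit 12: 0x39c50000
rsvd (12b) val=2391 bits=0x957 at bit 0: 0x39c50957
word = 0x39c50957 → big-endian bytes:
  [0]=0x39  [1]=0xc5  [2]=0x09  [3]=0x57

39 c5 09 57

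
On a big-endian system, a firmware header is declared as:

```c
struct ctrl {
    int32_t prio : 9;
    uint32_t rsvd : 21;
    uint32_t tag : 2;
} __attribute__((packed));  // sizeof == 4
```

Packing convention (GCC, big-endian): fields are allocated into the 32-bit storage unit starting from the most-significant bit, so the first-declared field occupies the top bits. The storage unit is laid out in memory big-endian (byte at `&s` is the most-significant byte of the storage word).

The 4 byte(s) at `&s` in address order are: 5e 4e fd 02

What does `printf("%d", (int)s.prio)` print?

188

[0]=0x5e [1]=0x4e [2]=0xfd [3]=0x02 (big-endian) → word 0x5e4efd02
prio:9 @ bit 23 → (0x5e4efd02>>23)&0x1ff = 0xbc  ←
rsvd:21 @ bit 2 → (0x5e4efd02>>2)&0x1fffff = 0x13bf40
tag:2 @ bit 0 → (0x5e4efd02>>0)&0x3 = 0x2
prio signed 9b, MSB=0: value = 188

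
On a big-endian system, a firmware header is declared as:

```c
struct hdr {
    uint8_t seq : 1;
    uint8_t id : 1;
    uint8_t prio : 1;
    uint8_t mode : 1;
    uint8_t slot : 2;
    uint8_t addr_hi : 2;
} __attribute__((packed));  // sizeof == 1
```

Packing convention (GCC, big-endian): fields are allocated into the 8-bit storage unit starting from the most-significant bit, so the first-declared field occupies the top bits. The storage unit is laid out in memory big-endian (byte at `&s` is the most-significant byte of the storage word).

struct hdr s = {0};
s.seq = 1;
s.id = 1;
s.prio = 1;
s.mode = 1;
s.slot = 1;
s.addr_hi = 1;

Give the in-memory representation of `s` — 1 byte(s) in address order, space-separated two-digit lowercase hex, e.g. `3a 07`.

[7+:1] seq=1 & 0x1 = 0x1; word=0x80
[6+:1] id=1 & 0x1 = 0x1; word=0xc0
[5+:1] prio=1 & 0x1 = 0x1; word=0xe0
[4+:1] mode=1 & 0x1 = 0x1; word=0xf0
[2+:2] slot=1 & 0x3 = 0x1; word=0xf4
[0+:2] addr_hi=1 & 0x3 = 0x1; word=0xf5
word = 0xf5 → big-endian bytes:
  [0]=0xf5

f5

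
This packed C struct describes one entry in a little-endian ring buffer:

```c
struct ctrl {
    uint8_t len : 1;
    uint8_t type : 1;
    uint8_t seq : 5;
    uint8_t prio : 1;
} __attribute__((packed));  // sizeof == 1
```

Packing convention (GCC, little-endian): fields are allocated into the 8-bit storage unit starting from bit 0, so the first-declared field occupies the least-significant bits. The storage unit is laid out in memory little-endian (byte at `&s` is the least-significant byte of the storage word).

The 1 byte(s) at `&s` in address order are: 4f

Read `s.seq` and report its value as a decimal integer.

[0]=0x4f (little-endian) → word 0x4f
len [0+:1] = (word>>0) & 0x1 = 1
type [1+:1] = (word>>1) & 0x1 = 1
seq [2+:5] = (word>>2) & 0x1f = 19  ←
prio [7+:1] = (word>>7) & 0x1 = 0

19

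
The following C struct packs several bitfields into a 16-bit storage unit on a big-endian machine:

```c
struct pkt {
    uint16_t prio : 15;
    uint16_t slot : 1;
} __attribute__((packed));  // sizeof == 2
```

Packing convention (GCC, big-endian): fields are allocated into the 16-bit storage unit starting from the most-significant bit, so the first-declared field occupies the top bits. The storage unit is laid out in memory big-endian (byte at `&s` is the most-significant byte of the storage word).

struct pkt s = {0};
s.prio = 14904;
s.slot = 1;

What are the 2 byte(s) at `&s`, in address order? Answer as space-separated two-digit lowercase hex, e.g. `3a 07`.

74 71

prio:15 = 14904 → 0x3a38 << 1 → word 0x7470
slot:1 = 1 → 0x1 << 0 → word 0x7471
word = 0x7471 → big-endian bytes:
  [0]=0x74  [1]=0x71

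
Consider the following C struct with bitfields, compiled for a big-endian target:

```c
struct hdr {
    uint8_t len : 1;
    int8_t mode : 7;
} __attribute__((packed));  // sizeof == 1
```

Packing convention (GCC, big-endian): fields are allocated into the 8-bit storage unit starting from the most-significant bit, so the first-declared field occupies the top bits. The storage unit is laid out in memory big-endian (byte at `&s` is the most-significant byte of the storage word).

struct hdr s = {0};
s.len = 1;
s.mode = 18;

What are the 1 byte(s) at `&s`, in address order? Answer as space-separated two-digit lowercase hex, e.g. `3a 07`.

len (1b) val=1 bits=0x1 at bit 7: 0x80
mode (7b) val=18 bits=0x12 at bit 0: 0x92
word = 0x92 → big-endian bytes:
  [0]=0x92

92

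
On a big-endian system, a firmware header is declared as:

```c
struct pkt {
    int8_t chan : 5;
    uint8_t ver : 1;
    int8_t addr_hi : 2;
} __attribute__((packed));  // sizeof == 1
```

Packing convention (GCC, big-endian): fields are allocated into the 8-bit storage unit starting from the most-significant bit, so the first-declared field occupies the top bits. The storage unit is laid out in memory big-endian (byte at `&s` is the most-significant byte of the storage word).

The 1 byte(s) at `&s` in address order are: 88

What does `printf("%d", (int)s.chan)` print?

[0]=0x88 (big-endian) → word 0x88
chan:5 @ bit 3 → (0x88>>3)&0x1f = 0x11  ←
ver:1 @ bit 2 → (0x88>>2)&0x1 = 0x0
addr_hi:2 @ bit 0 → (0x88>>0)&0x3 = 0x0
chan signed 5b, MSB=1: 17 - 32 = -15

-15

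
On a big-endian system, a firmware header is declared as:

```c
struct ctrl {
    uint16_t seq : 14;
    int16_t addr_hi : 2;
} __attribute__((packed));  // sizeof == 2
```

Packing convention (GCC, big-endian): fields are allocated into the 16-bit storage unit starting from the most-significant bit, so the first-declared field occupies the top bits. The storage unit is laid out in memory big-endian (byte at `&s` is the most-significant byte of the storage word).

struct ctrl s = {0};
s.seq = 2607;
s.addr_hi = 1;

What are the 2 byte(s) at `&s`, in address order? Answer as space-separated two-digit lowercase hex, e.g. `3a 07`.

28 bd

seq (14b) val=2607 bits=0xa2f at bit 2: 0x28bc
addr_hi (2b) val=1 bits=0x1 at bit 0: 0x28bd
word = 0x28bd → big-endian bytes:
  [0]=0x28  [1]=0xbd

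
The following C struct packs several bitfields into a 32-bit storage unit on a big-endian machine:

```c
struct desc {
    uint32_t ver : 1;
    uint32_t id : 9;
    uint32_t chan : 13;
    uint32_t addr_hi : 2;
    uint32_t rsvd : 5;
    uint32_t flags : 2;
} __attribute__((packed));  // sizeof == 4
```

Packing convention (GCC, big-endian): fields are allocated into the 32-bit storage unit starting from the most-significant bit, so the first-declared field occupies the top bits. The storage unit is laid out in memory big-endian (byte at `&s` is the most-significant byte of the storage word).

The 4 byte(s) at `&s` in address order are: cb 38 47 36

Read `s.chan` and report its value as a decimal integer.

[0]=0xcb [1]=0x38 [2]=0x47 [3]=0x36 (big-endian) → word 0xcb384736
ver [31+:1] = (word>>31) & 0x1 = 1
id [22+:9] = (word>>22) & 0x1ff = 300
chan [9+:13] = (word>>9) & 0x1fff = 7203  ←
addr_hi [7+:2] = (word>>7) & 0x3 = 2
rsvd [2+:5] = (word>>2) & 0x1f = 13
flags [0+:2] = (word>>0) & 0x3 = 2

7203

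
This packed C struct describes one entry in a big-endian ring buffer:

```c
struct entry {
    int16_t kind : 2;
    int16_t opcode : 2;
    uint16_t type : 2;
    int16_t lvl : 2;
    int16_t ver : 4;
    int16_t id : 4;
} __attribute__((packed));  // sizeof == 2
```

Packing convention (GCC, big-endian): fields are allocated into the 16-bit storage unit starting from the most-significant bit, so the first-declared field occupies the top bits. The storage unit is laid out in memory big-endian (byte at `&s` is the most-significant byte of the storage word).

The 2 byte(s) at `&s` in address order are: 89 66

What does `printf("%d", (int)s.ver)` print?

6

[0]=0x89 [1]=0x66 (big-endian) → word 0x8966
kind:2 @ bit 14 → (0x8966>>14)&0x3 = 0x2
opcode:2 @ bit 12 → (0x8966>>12)&0x3 = 0x0
type:2 @ bit 10 → (0x8966>>10)&0x3 = 0x2
lvl:2 @ bit 8 → (0x8966>>8)&0x3 = 0x1
ver:4 @ bit 4 → (0x8966>>4)&0xf = 0x6  ←
id:4 @ bit 0 → (0x8966>>0)&0xf = 0x6
ver signed 4b, MSB=0: value = 6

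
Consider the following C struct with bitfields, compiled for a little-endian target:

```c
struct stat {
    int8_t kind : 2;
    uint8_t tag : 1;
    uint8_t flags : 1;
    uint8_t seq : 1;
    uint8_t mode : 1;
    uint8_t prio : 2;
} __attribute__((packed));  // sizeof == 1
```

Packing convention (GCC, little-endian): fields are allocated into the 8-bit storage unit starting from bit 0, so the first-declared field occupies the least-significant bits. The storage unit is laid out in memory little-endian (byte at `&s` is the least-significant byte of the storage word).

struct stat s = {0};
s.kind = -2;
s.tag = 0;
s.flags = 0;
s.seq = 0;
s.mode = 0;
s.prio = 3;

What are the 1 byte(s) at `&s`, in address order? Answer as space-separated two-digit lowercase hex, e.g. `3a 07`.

[0+:2] kind=-2 & 0x3 = 0x2; word=0x02
[2+:1] tag=0 & 0x1 = 0x0; word=0x02
[3+:1] flags=0 & 0x1 = 0x0; word=0x02
[4+:1] seq=0 & 0x1 = 0x0; word=0x02
[5+:1] mode=0 & 0x1 = 0x0; word=0x02
[6+:2] prio=3 & 0x3 = 0x3; word=0xc2
word = 0xc2 → little-endian bytes:
  [0]=0xc2

c2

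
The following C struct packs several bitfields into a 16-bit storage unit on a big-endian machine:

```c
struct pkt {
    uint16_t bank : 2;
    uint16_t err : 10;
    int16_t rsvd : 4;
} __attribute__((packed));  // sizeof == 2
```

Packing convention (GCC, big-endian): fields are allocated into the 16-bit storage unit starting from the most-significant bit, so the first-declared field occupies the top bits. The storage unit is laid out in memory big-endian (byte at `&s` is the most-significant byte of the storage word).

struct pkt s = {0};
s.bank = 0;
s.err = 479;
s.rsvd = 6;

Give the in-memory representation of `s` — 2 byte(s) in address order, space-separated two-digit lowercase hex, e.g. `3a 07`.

1d f6

bank:2 = 0 → 0x0 << 14 → word 0x0000
err:10 = 479 → 0x1df << 4 → word 0x1df0
rsvd:4 = 6 → 0x6 << 0 → word 0x1df6
word = 0x1df6 → big-endian bytes:
  [0]=0x1d  [1]=0xf6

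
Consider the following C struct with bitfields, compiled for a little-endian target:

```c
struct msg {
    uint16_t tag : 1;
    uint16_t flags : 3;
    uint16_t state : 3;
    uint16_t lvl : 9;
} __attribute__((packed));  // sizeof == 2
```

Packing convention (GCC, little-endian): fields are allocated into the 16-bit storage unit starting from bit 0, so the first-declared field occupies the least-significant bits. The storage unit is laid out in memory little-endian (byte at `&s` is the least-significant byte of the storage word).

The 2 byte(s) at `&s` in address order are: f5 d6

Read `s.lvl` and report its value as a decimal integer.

[0]=0xf5 [1]=0xd6 (little-endian) → word 0xd6f5
tag [0+:1] = (word>>0) & 0x1 = 1
flags [1+:3] = (word>>1) & 0x7 = 2
state [4+:3] = (word>>4) & 0x7 = 7
lvl [7+:9] = (word>>7) & 0x1ff = 429  ←

429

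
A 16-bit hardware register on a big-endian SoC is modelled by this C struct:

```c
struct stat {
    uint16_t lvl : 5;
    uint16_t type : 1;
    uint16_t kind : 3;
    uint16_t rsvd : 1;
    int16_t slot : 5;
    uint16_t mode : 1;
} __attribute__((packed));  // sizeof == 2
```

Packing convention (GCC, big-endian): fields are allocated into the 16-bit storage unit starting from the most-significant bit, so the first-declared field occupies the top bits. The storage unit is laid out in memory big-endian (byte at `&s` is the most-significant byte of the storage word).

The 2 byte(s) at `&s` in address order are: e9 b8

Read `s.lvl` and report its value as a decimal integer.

29

[0]=0xe9 [1]=0xb8 (big-endian) → word 0xe9b8
lvl [11+:5] = (word>>11) & 0x1f = 29  ←
type [10+:1] = (word>>10) & 0x1 = 0
kind [7+:3] = (word>>7) & 0x7 = 3
rsvd [6+:1] = (word>>6) & 0x1 = 0
slot [1+:5] = (word>>1) & 0x1f = 28
mode [0+:1] = (word>>0) & 0x1 = 0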